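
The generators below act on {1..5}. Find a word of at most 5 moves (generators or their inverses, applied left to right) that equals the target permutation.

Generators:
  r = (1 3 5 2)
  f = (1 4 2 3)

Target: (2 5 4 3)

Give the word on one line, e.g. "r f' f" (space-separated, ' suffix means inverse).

  after r: (1 3 5 2)
  after f: (2 4)(3 5)
  after r': (1 2 4 5)
  after f: (1 3)(4 5)
  after r': (2 5 4 3)

r f r' f r'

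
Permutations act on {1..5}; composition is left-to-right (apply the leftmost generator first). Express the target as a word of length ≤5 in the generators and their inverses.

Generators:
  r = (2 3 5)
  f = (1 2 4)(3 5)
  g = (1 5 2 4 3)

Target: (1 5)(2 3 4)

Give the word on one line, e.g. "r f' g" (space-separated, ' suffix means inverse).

g' f' r' g g

  after g': (1 3 4 2 5)
  after f': (1 5 4)(2 3)
  after r': (1 3 5 4)
  after g: (2 4 5 3)
  after g: (1 5)(2 3 4)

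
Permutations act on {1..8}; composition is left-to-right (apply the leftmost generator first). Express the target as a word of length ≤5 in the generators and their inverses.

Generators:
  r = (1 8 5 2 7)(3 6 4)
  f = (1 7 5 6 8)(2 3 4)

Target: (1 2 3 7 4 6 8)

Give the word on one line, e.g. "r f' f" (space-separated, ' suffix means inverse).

  after f: (1 7 5 6 8)(2 3 4)
  after f: (1 5 8 7 6)(2 4 3)
  after r: (1 2 3 7 4 6 8)

f f r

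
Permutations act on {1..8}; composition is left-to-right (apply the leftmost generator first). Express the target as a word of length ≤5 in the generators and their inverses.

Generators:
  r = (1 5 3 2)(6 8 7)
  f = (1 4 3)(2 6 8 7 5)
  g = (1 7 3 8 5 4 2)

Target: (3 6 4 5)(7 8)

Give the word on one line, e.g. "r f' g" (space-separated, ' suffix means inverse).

  after r: (1 5 3 2)(6 8 7)
  after g: (1 4 2 7 6 5 8 3)
  after g: (1 2 3 7 6 4)
  after r: (3 6 4 5)(7 8)

r g g r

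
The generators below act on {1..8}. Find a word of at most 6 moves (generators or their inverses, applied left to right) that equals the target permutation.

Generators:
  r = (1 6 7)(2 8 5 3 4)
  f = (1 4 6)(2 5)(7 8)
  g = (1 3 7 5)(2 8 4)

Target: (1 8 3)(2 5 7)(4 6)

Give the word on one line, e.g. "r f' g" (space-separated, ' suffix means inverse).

  after r: (1 6 7)(2 8 5 3 4)
  after f: (2 7 4 5 3 6 8)
  after g': (1 5)(2 3 6)(4 7 8)
  after r': (1 8 3)(2 5 7)(4 6)

r f g' r'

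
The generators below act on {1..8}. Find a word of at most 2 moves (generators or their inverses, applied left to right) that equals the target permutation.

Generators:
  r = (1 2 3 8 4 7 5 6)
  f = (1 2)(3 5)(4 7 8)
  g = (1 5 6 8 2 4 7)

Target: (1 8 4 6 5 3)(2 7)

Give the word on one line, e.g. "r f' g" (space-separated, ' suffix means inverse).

  after f': (1 2)(3 5)(4 8 7)
  after g': (1 8 4 6 5 3)(2 7)

f' g'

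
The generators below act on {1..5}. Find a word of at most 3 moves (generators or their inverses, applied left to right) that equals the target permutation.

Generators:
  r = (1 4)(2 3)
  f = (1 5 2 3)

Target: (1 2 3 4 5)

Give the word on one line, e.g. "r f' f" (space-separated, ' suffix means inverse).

f r f

  after f: (1 5 2 3)
  after r: (1 5 3 4)
  after f: (1 2 3 4 5)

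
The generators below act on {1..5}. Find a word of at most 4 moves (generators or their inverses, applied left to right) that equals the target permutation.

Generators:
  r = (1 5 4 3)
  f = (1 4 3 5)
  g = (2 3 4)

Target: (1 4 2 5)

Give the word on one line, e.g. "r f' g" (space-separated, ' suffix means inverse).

  after g': (2 4 3)
  after r': (1 3 2 5)
  after g: (1 4 2 5)

g' r' g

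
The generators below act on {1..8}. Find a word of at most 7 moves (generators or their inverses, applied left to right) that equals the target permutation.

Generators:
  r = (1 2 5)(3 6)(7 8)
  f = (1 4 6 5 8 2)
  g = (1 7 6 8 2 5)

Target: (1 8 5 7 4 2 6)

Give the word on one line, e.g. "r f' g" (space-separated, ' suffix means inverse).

r f' r f r

  after r: (1 2 5)(3 6)(7 8)
  after f': (1 8 7 5 2 6 3 4)
  after r: (1 7)(2 3 4)
  after f: (1 7 4)(2 3 6 5 8)
  after r: (1 8 5 7 4 2 6)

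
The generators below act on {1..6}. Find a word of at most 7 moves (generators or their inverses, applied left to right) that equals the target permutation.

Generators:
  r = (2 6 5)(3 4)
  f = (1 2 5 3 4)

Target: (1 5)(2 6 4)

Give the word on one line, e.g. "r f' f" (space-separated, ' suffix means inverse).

  after r: (2 6 5)(3 4)
  after f: (1 2 6 3)
  after r: (1 6 4 3)(2 5)
  after f': (1 6 3 4 5)
  after r: (1 5)(2 6 4)

r f r f' r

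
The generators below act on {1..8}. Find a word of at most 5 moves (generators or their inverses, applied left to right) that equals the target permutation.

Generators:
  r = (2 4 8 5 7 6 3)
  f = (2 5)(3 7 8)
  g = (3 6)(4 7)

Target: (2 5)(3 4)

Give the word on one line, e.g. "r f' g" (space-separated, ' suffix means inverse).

g r g' r' g'

  after g: (3 6)(4 7)
  after r: (2 4 6)(5 7 8)
  after g': (2 7 8 5 4 3 6)
  after r': (2 5)(3 7 4 6)
  after g': (2 5)(3 4)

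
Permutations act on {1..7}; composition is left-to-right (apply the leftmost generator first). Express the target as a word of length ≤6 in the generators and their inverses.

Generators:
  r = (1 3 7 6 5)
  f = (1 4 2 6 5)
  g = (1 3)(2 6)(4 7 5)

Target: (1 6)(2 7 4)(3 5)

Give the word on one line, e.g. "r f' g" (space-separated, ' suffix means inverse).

  after r': (1 5 6 7 3)
  after r': (1 6 3 5 7)
  after f: (1 5 7 4 2 6 3)
  after r': (1 6)(2 7 4)(3 5)

r' r' f r'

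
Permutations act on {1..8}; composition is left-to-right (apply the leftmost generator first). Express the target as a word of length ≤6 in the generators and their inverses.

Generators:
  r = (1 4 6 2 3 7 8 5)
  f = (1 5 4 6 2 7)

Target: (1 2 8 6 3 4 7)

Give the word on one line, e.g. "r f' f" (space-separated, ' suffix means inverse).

  after f': (1 7 2 6 4 5)
  after r': (1 3 2 4 8 7 6)
  after f': (1 3 6 7 4 8 2 5)
  after r': (1 2 8 6 3 4 7)

f' r' f' r'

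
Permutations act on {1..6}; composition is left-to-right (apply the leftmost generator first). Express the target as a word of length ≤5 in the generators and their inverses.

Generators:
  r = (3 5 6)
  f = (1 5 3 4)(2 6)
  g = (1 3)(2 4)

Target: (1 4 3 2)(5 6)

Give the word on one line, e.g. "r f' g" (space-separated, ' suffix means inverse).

r' g' f r

  after r': (3 6 5)
  after g': (1 3 6 5)(2 4)
  after f: (1 4 6 3 2)
  after r: (1 4 3 2)(5 6)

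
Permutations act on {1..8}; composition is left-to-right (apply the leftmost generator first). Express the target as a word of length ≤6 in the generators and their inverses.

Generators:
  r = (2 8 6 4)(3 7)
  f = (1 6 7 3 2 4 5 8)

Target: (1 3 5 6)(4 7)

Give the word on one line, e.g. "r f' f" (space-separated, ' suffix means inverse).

  after r: (2 8 6 4)(3 7)
  after f': (1 8)(2 5 4 3 6)
  after r: (1 6 8)(2 5)(3 4 7)
  after f: (1 7 2 8 6)(3 5 4)
  after r': (1 3 5 6)(4 7)

r f' r f r'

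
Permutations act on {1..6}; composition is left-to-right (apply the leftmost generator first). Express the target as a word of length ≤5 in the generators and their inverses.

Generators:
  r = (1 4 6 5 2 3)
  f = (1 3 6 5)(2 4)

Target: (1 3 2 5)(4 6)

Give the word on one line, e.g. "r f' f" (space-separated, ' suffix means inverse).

r r f'

  after r: (1 4 6 5 2 3)
  after r: (1 6 2)(3 4 5)
  after f': (1 3 2 5)(4 6)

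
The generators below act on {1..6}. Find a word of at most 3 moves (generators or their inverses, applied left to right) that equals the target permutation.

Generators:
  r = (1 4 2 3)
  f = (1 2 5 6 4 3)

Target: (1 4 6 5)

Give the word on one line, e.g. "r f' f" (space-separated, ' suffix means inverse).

f' r r

  after f': (1 3 4 6 5 2)
  after r: (2 4 6 5 3)
  after r: (1 4 6 5)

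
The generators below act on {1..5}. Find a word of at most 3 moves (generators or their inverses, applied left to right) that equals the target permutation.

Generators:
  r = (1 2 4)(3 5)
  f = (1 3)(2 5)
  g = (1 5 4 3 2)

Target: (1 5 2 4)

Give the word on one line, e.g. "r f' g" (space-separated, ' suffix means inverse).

  after r': (1 4 2)(3 5)
  after f: (1 4 5)(2 3)
  after g': (1 5 2 4)

r' f g'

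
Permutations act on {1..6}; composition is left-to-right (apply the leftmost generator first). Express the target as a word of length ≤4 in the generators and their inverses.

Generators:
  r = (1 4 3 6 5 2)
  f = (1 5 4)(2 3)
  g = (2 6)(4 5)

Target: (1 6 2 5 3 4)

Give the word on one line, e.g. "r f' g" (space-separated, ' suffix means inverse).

  after f': (1 4 5)(2 3)
  after r: (1 3)(2 6 5 4)
  after r: (1 6 2 5 3 4)

f' r r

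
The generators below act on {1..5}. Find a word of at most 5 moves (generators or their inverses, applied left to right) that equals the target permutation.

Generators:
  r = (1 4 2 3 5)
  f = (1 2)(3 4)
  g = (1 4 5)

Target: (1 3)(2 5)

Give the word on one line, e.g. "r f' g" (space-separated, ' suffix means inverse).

  after f': (1 2)(3 4)
  after r: (1 3 2 4 5)
  after r: (1 5 4)
  after f: (1 5 3 4 2)
  after r': (1 3)(2 5)

f' r r f r'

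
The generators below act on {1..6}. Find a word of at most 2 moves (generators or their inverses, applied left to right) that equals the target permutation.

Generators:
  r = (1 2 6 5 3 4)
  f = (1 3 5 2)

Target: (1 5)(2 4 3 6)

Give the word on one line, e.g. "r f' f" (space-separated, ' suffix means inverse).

  after f: (1 3 5 2)
  after r': (1 5)(2 4 3 6)

f r'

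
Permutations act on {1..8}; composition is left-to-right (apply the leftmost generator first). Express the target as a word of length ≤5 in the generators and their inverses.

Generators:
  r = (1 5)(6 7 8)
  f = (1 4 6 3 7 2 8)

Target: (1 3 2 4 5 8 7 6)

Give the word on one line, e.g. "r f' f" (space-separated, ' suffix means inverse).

f' r' f'

  after f': (1 8 2 7 3 6 4)
  after r': (1 7 3 8 2 6 4 5)
  after f': (1 3 2 4 5 8 7 6)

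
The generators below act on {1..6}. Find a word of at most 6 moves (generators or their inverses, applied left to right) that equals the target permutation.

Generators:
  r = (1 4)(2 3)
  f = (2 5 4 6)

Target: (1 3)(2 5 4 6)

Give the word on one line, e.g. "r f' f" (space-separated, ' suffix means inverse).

r' f r f r'

  after r': (1 4)(2 3)
  after f: (1 6 2 3 5 4)
  after r: (1 6 3 5)
  after f: (1 2 5)(3 4 6)
  after r': (1 3)(2 5 4 6)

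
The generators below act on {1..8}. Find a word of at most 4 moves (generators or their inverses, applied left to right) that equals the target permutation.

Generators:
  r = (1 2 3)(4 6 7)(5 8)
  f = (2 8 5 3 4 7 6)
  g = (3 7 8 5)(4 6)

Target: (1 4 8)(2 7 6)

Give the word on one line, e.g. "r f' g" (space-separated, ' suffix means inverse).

  after f': (2 6 7 4 3 5 8)
  after r: (1 2 7 6 4)(3 8)
  after r: (1 3 5 8)(2 4)
  after f: (1 4 8)(2 7 6)

f' r r f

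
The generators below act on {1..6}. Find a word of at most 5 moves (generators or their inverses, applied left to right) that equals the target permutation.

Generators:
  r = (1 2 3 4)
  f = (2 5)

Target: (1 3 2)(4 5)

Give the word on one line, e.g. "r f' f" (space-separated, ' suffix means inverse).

  after f: (2 5)
  after r': (1 4 3 2 5)
  after f: (1 4 3 5)
  after r': (1 3 5 4 2)
  after f: (1 3 2)(4 5)

f r' f r' f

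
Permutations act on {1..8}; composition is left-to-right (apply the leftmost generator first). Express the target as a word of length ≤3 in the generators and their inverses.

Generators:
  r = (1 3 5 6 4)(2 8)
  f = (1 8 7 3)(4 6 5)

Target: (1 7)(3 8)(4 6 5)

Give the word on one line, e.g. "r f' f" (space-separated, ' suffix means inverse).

  after f': (1 3 7 8)(4 5 6)
  after f': (1 7)(3 8)(4 6 5)

f' f'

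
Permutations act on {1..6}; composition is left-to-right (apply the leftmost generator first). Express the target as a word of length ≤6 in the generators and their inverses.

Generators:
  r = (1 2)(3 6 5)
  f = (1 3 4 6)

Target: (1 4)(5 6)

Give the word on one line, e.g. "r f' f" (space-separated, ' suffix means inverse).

f' f' r r

  after f': (1 6 4 3)
  after f': (1 4)(3 6)
  after r: (1 4 2)(3 5)
  after r: (1 4)(5 6)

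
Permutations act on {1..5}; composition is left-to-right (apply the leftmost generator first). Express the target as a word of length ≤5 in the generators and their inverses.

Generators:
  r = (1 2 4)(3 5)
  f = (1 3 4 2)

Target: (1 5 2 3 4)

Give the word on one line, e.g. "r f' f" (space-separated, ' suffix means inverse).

r' f' r' f

  after r': (1 4 2)(3 5)
  after f': (1 3 5)
  after r': (1 5 4 2)
  after f: (1 5 2 3 4)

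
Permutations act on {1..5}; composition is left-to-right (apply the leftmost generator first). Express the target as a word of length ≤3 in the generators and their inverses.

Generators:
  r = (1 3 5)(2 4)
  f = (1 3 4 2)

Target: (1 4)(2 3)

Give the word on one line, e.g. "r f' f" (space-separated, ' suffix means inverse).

f' f'

  after f': (1 2 4 3)
  after f': (1 4)(2 3)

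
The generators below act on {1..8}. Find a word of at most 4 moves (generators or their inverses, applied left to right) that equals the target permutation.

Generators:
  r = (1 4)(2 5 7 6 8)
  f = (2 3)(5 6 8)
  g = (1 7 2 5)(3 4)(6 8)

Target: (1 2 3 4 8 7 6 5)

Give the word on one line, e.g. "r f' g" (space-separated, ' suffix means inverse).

r g' f'

  after r: (1 4)(2 5 7 6 8)
  after g': (1 3 4 5)(7 8)
  after f': (1 2 3 4 8 7 6 5)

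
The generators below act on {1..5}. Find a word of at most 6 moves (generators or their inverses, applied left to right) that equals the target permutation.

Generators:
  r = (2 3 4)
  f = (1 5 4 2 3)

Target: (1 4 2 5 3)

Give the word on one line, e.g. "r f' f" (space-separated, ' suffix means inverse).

  after r': (2 4 3)
  after r': (2 3 4)
  after f: (1 5 4 3 2)
  after r: (1 5 2)
  after f: (1 4 2 5 3)

r' r' f r f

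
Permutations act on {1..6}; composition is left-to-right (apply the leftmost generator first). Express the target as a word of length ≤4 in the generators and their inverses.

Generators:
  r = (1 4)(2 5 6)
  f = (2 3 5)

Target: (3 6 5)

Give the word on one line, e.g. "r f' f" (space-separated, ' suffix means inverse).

f' r r

  after f': (2 5 3)
  after r: (1 4)(2 6)(3 5)
  after r: (3 6 5)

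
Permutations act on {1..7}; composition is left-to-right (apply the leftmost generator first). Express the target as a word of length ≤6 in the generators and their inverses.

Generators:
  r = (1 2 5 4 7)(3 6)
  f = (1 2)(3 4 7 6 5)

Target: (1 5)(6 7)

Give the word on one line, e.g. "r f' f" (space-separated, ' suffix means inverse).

  after f: (1 2)(3 4 7 6 5)
  after f: (3 7 5 4 6)
  after f: (1 2)(3 6 4 5 7)
  after r: (1 5)(6 7)

f f f r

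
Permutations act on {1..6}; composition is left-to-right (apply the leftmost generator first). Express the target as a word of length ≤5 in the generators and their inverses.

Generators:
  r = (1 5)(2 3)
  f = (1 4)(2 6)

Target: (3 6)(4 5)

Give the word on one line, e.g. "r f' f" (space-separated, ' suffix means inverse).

f r' f'

  after f: (1 4)(2 6)
  after r': (1 4 5)(2 6 3)
  after f': (3 6)(4 5)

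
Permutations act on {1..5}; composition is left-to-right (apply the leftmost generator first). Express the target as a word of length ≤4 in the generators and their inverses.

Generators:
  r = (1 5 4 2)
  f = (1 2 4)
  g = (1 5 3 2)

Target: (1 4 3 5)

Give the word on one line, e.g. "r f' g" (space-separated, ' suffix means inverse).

f f g'

  after f: (1 2 4)
  after f: (1 4 2)
  after g': (1 4 3 5)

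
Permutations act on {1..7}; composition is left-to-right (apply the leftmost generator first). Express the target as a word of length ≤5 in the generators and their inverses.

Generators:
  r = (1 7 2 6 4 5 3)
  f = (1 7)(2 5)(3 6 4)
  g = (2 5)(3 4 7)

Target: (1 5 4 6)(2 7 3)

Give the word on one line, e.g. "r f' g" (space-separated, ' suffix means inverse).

  after f: (1 7)(2 5)(3 6 4)
  after g: (1 3 6 7)
  after r': (1 5 4 6)(2 7 3)

f g r'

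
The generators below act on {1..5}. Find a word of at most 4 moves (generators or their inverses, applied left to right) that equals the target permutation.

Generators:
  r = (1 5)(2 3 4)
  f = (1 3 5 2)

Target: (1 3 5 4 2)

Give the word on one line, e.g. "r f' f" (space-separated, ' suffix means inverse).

f' r

  after f': (1 2 5 3)
  after r: (1 3 5 4 2)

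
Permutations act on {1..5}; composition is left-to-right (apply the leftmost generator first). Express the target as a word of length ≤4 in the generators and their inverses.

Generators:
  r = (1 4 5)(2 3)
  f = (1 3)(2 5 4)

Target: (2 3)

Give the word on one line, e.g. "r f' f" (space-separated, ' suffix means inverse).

r r r

  after r: (1 4 5)(2 3)
  after r: (1 5 4)
  after r: (2 3)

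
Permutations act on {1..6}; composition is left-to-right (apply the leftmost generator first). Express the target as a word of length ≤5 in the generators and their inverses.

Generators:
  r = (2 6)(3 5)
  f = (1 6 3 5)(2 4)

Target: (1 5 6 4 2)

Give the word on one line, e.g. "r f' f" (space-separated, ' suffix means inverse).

r f' r r

  after r: (2 6)(3 5)
  after f': (1 5 6 4 2)
  after r: (1 3 5 2)(4 6)
  after r: (1 5 6 4 2)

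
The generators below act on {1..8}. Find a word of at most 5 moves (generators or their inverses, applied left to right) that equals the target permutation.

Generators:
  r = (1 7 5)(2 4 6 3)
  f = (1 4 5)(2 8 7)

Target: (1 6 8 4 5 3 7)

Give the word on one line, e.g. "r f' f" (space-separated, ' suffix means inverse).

f' r f r f

  after f': (1 5 4)(2 7 8)
  after r: (2 5 6 3)(4 7 8)
  after f: (1 4 2)(3 8 5 6)
  after r: (1 6 2 7 5 3 8)
  after f: (1 6 8 4 5 3 7)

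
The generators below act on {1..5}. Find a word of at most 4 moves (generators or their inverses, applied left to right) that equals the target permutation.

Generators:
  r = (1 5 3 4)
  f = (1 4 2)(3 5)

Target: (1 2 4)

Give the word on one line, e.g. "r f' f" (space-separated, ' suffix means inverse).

  after f: (1 4 2)(3 5)
  after f: (1 2 4)

f f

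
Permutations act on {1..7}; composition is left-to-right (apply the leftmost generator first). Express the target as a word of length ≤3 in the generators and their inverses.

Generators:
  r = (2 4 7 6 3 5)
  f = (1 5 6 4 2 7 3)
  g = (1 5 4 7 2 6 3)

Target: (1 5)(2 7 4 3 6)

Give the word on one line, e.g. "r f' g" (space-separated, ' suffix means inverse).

f' r

  after f': (1 3 7 2 4 6 5)
  after r: (1 5)(2 7 4 3 6)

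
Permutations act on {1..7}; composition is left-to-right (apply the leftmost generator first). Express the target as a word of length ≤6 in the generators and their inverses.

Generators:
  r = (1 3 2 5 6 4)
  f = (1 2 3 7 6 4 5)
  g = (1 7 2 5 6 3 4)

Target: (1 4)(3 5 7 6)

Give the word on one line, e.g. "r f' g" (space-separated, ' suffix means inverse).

r f' r r r

  after r: (1 3 2 5 6 4)
  after f': (1 2 4 5 7 3)
  after r: (1 5 7 2)(4 6)
  after r: (1 6)(2 3)(5 7)
  after r: (1 4)(3 5 7 6)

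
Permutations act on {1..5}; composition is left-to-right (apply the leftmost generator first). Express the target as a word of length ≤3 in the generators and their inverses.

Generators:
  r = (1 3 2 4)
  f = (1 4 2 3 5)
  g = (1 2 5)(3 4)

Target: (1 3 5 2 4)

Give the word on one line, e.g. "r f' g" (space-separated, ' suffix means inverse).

  after r': (1 4 2 3)
  after g': (1 3 5 2 4)

r' g'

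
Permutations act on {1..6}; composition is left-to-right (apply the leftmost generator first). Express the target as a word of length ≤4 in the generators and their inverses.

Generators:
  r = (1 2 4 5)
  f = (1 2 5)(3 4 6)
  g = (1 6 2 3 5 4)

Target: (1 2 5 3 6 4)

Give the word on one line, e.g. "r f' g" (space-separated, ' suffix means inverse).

r' f'

  after r': (1 5 4 2)
  after f': (1 2 5 3 6 4)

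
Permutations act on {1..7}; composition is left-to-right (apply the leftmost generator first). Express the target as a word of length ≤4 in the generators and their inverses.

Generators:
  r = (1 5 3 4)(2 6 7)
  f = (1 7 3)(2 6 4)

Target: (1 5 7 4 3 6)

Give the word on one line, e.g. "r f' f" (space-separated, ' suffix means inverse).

  after r: (1 5 3 4)(2 6 7)
  after f': (1 5 7 4 3 6)

r f'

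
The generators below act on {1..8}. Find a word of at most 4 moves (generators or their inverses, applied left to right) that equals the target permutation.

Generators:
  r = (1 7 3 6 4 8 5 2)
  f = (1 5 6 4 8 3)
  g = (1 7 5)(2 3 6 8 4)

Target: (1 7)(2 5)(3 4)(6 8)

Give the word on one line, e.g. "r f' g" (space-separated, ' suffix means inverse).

r f

  after r: (1 7 3 6 4 8 5 2)
  after f: (1 7)(2 5)(3 4)(6 8)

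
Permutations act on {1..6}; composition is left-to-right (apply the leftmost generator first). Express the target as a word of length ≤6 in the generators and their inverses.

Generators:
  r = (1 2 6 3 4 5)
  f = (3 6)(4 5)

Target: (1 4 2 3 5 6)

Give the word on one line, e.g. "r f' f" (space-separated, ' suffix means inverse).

r r f r

  after r: (1 2 6 3 4 5)
  after r: (1 6 4)(2 3 5)
  after f: (1 3 4)(2 6 5)
  after r: (1 4 2 3 5 6)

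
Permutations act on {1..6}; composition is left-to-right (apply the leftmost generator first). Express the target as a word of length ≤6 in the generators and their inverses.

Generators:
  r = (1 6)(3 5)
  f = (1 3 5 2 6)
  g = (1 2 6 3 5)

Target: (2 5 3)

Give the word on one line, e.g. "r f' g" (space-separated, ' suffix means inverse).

g r' f' f' f'

  after g: (1 2 6 3 5)
  after r': (1 2)(5 6)
  after f': (1 5 2 6 3)
  after f': (1 3 6)
  after f': (2 5 3)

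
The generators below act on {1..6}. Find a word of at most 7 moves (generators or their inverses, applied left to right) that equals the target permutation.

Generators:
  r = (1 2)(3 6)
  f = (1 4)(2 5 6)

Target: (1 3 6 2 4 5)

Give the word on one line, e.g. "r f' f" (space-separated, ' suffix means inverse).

  after r: (1 2)(3 6)
  after f': (1 6 3 5 2 4)
  after r: (1 3 5)(2 4)
  after f': (1 3 2)(4 6 5)
  after f': (1 3 6 2 4 5)

r f' r f' f'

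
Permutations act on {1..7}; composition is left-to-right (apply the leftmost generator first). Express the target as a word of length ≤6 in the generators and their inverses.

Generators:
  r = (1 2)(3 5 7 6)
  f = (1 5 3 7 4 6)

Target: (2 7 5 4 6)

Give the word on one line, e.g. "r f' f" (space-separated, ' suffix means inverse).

  after f: (1 5 3 7 4 6)
  after r: (1 7 4 3 6 2)
  after f: (1 4 7 6 2 5 3)
  after f: (1 6 2 3 5 7)
  after f: (2 7 5 4 6)

f r f f f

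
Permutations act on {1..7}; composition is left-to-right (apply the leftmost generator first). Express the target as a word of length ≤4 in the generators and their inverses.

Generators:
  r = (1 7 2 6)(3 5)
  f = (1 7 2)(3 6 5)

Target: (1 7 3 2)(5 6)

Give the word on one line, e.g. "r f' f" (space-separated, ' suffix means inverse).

f' r' f r'

  after f': (1 2 7)(3 5 6)
  after r': (1 7 6 5 2)
  after f: (1 2 7 5)(3 6)
  after r': (1 7 3 2)(5 6)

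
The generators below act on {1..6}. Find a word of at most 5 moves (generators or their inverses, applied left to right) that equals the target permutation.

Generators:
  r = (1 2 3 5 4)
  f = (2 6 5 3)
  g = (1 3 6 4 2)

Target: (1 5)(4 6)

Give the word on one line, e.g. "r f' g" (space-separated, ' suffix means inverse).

  after g': (1 2 4 6 3)
  after f: (1 6 2 4 5 3)
  after g': (1 3 2 6 4 5)
  after f': (1 5)(4 6)

g' f g' f'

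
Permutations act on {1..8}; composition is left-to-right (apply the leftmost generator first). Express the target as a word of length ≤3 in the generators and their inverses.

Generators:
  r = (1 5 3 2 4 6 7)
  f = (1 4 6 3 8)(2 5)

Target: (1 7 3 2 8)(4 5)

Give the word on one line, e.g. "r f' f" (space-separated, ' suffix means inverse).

  after r': (1 7 6 4 2 3 5)
  after f: (1 7 3 2 8)(4 5)

r' f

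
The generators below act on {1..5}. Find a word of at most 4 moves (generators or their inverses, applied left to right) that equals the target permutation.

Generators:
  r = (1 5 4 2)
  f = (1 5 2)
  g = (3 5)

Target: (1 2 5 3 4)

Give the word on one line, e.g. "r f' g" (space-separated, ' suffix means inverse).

  after g: (3 5)
  after r: (1 5 3 4 2)
  after f: (1 2 5 3 4)

g r f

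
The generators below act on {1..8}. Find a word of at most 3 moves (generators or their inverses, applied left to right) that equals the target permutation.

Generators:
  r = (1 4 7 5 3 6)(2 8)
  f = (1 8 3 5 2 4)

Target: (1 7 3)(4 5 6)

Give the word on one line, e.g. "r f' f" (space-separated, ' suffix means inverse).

  after r: (1 4 7 5 3 6)(2 8)
  after r: (1 7 3)(4 5 6)

r r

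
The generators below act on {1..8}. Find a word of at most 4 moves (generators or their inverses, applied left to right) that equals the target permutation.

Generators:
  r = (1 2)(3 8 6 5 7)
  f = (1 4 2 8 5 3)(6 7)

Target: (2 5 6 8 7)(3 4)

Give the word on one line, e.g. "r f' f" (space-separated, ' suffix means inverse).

f r' f'

  after f: (1 4 2 8 5 3)(6 7)
  after r': (1 4)(2 3)(5 7 8 6)
  after f': (2 5 6 8 7)(3 4)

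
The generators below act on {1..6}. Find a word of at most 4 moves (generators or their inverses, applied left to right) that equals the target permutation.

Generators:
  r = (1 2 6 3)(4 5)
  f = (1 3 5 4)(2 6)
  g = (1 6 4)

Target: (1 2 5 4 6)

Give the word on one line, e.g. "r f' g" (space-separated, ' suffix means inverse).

  after f: (1 3 5 4)(2 6)
  after r: (2 3 4)
  after g: (1 6 4 2 3)
  after f: (1 2 5 4 6)

f r g f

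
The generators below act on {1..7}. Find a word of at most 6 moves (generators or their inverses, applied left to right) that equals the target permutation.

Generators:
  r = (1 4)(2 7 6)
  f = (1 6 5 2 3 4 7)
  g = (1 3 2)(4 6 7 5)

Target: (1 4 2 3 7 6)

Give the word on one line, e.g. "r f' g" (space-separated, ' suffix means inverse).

f' f' g' r g

  after f': (1 7 4 3 2 5 6)
  after f': (1 4 2 6 7 3 5)
  after g': (1 5 2 4 3 7)
  after r: (1 5 7 4 3 6 2)
  after g: (1 4 2 3 7 6)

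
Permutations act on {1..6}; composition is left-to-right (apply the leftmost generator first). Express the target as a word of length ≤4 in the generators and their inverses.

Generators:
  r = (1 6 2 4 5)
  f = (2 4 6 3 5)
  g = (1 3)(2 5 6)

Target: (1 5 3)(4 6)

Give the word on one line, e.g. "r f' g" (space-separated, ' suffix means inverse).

  after g: (1 3)(2 5 6)
  after f: (1 5 3)(4 6)

g f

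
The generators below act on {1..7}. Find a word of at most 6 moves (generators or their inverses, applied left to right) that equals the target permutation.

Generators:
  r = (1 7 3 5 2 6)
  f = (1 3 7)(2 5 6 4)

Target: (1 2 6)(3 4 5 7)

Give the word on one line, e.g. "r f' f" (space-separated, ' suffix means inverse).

r' r' r' f r'

  after r': (1 6 2 5 3 7)
  after r': (1 2 3)(5 7 6)
  after r': (1 5)(2 7)(3 6)
  after f: (1 6 7 5 3 4 2)
  after r': (1 2 6)(3 4 5 7)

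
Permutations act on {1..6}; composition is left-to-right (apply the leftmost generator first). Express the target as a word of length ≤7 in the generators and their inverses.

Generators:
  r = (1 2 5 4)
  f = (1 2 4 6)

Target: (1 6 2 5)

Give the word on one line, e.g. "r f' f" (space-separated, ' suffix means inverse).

f r' f f f

  after f: (1 2 4 6)
  after r': (2 5)(4 6)
  after f: (1 2 5 4)
  after f: (1 4 2 5 6)
  after f: (1 6 2 5)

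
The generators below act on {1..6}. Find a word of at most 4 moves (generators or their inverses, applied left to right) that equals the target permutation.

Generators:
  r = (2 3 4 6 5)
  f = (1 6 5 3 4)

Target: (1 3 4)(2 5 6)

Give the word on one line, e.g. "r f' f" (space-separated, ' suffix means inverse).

r r f' f'

  after r: (2 3 4 6 5)
  after r: (2 4 5 3 6)
  after f': (1 4 6 2 3)
  after f': (1 3 4)(2 5 6)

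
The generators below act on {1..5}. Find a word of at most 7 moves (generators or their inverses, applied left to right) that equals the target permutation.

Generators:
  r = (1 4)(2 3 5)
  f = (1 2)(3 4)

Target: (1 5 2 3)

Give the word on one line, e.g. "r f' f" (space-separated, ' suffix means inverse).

  after r: (1 4)(2 3 5)
  after f: (1 3 5)(2 4)
  after r': (1 2)(4 5)
  after r': (1 5)(2 4 3)
  after f': (1 5 2 3)

r f r' r' f'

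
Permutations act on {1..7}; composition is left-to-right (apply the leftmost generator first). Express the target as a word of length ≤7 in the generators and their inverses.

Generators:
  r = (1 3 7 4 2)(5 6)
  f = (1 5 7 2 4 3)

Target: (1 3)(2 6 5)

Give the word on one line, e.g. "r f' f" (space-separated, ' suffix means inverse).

r f r' f f

  after r: (1 3 7 4 2)(5 6)
  after f: (2 5 6 7 3)
  after r': (1 2 6 3 4 7)
  after f: (1 4 2 6)(5 7)
  after f: (1 3)(2 6 5)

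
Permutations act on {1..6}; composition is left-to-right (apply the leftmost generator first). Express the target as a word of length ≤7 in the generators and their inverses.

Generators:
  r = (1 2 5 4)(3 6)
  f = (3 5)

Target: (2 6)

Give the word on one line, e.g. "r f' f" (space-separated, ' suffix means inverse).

  after f: (3 5)
  after r: (1 2 5 6 3 4)
  after f': (1 2 3 4)(5 6)
  after r': (2 6)(3 5)
  after f: (2 6)

f r f' r' f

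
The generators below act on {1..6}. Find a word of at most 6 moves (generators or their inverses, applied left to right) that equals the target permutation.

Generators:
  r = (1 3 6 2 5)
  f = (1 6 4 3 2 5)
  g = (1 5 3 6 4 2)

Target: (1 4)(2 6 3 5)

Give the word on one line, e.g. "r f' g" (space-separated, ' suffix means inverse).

  after g: (1 5 3 6 4 2)
  after f: (2 6 3 4 5)
  after r: (1 3 4)
  after g: (1 6 4 5 3 2)
  after f: (1 4)(2 6 3 5)

g f r g f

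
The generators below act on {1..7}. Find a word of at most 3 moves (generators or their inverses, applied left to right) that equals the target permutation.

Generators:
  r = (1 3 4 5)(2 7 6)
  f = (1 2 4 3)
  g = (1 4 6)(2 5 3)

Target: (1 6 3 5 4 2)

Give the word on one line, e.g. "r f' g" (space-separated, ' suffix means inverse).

g' f

  after g': (1 6 4)(2 3 5)
  after f: (1 6 3 5 4 2)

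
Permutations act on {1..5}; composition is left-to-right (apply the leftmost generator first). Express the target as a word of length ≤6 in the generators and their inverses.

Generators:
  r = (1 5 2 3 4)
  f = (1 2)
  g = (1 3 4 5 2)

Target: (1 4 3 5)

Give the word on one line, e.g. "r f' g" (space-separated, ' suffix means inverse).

  after g: (1 3 4 5 2)
  after r': (1 2 4)
  after r': (1 5)(2 3)
  after g': (1 4 3 5 2)
  after f: (1 4 3 5)

g r' r' g' f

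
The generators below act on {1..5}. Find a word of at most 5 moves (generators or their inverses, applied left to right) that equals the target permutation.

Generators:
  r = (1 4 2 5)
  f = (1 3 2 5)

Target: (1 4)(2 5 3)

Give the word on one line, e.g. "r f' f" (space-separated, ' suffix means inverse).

f' f' r r r

  after f': (1 5 2 3)
  after f': (1 2)(3 5)
  after r: (1 5 3)(2 4)
  after r: (3 4 5)
  after r: (1 4)(2 5 3)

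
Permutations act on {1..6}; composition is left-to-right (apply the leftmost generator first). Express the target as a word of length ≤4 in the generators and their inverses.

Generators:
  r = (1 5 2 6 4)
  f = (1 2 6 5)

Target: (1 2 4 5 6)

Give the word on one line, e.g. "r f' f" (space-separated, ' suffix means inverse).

  after r: (1 5 2 6 4)
  after r: (1 2 4 5 6)

r r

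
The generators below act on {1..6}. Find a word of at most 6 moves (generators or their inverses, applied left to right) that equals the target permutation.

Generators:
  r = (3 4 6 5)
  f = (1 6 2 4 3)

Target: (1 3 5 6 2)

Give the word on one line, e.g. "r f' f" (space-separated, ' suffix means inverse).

  after f': (1 3 4 2 6)
  after r': (1 5 6)(2 4)
  after f: (1 5 2 3)
  after f: (1 5 4 3 6 2)
  after r: (1 3 5 6 2)

f' r' f f r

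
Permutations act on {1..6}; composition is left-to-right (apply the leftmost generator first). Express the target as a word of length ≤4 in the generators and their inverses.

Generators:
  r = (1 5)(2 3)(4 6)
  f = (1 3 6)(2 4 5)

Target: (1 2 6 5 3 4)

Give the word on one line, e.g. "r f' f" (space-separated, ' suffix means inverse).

  after f: (1 3 6)(2 4 5)
  after r': (1 2 6 5 3 4)

f r'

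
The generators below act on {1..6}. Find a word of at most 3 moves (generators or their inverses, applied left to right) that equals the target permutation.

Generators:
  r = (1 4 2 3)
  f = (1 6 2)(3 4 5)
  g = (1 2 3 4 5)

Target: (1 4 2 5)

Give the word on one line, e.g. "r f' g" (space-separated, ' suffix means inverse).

r' g

  after r': (1 3 2 4)
  after g: (1 4 2 5)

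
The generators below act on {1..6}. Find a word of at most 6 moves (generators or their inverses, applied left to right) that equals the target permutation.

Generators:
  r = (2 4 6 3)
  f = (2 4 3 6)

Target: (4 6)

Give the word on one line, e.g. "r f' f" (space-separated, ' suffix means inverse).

  after r: (2 4 6 3)
  after f: (2 3 4)
  after r': (2 6 4 3)
  after f': (2 3 6)
  after r: (4 6)

r f r' f' r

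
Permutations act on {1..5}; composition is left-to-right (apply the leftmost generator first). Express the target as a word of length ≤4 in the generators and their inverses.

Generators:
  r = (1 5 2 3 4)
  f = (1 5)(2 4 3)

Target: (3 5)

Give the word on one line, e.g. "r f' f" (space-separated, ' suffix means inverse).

r' f r r

  after r': (1 4 3 2 5)
  after f: (1 3 4 2)
  after r: (1 4 3)(2 5)
  after r: (3 5)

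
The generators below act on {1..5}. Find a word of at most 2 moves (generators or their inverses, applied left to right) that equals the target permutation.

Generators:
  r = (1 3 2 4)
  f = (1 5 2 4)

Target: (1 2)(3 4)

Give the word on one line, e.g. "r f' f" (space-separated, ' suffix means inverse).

  after r': (1 4 2 3)
  after r': (1 2)(3 4)

r' r'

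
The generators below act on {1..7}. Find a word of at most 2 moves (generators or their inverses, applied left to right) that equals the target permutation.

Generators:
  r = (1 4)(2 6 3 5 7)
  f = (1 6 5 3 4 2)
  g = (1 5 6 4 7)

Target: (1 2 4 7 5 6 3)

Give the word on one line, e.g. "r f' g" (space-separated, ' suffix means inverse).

  after f: (1 6 5 3 4 2)
  after r': (1 2 4 7 5 6 3)

f r'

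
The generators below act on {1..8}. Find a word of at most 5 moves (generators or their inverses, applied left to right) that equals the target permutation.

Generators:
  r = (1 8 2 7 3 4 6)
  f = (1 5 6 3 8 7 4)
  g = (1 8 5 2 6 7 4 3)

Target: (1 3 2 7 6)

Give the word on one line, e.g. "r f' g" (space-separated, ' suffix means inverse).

g' f r' g'

  after g': (1 3 4 7 6 2 5 8)
  after f: (1 8 5 7 3)(2 6)
  after r': (2 4 3 6 8 5)
  after g': (1 3 2 7 6)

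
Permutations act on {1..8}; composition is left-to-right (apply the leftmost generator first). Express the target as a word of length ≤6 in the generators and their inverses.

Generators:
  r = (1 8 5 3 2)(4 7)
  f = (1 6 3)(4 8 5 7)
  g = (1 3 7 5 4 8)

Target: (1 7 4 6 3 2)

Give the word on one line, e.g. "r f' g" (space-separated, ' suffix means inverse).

f g f r' g'

  after f: (1 6 3)(4 8 5 7)
  after g: (1 6 7 8 4)
  after f: (1 3)(4 6)(5 7)
  after r': (1 5 4 6 7 8)(2 3)
  after g': (1 7 4 6 3 2)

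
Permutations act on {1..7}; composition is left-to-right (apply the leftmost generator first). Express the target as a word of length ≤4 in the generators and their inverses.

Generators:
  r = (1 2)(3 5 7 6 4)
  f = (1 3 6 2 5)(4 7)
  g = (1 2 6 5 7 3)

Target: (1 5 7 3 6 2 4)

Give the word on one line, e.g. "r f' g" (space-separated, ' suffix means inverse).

  after r': (1 2)(3 4 6 7 5)
  after g: (1 6 3 4 5)
  after f': (1 3 7 4 2 6)
  after r: (1 5 7 3 6 2 4)

r' g f' r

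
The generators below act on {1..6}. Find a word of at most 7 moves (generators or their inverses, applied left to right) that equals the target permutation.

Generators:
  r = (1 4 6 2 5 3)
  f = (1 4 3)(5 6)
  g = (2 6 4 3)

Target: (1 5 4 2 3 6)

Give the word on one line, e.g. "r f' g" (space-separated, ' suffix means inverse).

  after r': (1 3 5 2 6 4)
  after f: (2 5)(3 6)
  after r: (1 4 6)(2 3)
  after r: (1 6 4 2)(3 5)
  after f': (1 5 4 2 3 6)

r' f r r f'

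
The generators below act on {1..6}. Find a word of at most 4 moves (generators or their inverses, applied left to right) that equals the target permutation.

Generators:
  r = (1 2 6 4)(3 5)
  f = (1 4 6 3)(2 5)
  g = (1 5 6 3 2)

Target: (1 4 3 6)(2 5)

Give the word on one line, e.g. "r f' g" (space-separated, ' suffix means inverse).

r' g

  after r': (1 4 6 2)(3 5)
  after g: (1 4 3 6)(2 5)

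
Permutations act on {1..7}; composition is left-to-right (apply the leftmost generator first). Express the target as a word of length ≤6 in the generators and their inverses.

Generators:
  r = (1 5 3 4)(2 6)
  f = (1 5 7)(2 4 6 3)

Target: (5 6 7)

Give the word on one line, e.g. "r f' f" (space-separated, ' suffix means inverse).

f f f r f'

  after f: (1 5 7)(2 4 6 3)
  after f: (1 7 5)(2 6)(3 4)
  after f: (2 3 6 4)
  after r: (1 5 3 2 4 6)
  after f': (5 6 7)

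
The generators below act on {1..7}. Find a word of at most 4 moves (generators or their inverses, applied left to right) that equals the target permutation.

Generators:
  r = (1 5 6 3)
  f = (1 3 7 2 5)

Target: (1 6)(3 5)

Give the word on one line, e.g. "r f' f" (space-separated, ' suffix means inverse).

r' r'

  after r': (1 3 6 5)
  after r': (1 6)(3 5)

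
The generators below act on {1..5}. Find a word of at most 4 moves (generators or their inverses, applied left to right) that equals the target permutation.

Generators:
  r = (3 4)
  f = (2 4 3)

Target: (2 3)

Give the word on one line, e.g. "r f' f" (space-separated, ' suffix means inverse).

f f r' f

  after f: (2 4 3)
  after f: (2 3 4)
  after r': (2 4)
  after f: (2 3)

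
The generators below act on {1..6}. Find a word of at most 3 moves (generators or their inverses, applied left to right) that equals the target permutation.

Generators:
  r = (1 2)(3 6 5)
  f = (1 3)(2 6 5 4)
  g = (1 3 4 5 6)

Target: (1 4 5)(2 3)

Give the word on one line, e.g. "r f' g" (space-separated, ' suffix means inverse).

r f'

  after r: (1 2)(3 6 5)
  after f': (1 4 5)(2 3)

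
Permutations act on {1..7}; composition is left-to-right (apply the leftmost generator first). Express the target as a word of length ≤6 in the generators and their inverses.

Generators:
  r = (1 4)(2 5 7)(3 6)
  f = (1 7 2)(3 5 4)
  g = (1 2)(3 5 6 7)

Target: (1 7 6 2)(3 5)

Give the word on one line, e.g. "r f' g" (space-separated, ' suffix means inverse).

g r' r' g' g'

  after g: (1 2)(3 5 6 7)
  after r': (1 7 6 5 3 2 4)
  after r': (1 5 6 2)(3 7)
  after g': (1 3 6)
  after g': (1 7 6 2)(3 5)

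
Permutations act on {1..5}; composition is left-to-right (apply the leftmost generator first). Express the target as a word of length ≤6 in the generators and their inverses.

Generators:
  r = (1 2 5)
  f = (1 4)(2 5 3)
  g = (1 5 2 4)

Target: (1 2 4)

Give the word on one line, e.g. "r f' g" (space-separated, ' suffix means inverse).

r g' g' r

  after r: (1 2 5)
  after g': (1 5 4 2)
  after g': (2 4 5)
  after r: (1 2 4)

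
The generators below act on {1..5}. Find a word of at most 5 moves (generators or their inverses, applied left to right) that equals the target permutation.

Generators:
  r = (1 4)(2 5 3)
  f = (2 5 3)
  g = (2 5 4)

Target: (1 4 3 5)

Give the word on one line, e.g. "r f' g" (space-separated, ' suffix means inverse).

g r' f r r

  after g: (2 5 4)
  after r': (1 4 3 5)
  after f: (1 4 2 5)
  after r: (2 3)(4 5)
  after r: (1 4 3 5)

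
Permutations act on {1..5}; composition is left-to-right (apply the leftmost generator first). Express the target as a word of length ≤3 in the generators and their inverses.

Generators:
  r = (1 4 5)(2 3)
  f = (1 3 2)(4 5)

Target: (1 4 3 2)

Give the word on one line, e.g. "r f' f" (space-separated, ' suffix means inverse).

r r f

  after r: (1 4 5)(2 3)
  after r: (1 5 4)
  after f: (1 4 3 2)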